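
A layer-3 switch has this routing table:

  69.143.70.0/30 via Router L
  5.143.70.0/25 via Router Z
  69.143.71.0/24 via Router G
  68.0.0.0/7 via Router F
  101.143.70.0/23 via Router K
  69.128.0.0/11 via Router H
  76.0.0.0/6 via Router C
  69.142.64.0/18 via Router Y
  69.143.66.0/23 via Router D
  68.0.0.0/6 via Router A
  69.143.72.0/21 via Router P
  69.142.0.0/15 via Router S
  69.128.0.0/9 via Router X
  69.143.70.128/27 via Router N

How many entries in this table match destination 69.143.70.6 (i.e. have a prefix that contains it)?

Prefixes containing 69.143.70.6:
  68.0.0.0/6 (68.0.0.0 - 71.255.255.255)
  68.0.0.0/7 (68.0.0.0 - 69.255.255.255)
  69.128.0.0/9 (69.128.0.0 - 69.255.255.255)
  69.128.0.0/11 (69.128.0.0 - 69.159.255.255)
  69.142.0.0/15 (69.142.0.0 - 69.143.255.255)
Total matching entries: 5.

5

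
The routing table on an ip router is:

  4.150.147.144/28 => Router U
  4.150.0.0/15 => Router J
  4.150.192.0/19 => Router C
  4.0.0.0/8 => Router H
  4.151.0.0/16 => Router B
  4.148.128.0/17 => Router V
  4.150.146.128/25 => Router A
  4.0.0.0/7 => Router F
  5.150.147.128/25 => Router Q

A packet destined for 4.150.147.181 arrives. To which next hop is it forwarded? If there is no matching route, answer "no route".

Router J

Routes whose prefix contains 4.150.147.181:
  4.0.0.0/7 (4.0.0.0 - 5.255.255.255) -> Router F
  4.0.0.0/8 (4.0.0.0 - 4.255.255.255) -> Router H
  4.150.0.0/15 (4.150.0.0 - 4.151.255.255) -> Router J
More-specific entries that do NOT match:
  4.150.147.144/28 (4.150.147.144 - 4.150.147.159) does not contain 4.150.147.181
  4.150.146.128/25 (4.150.146.128 - 4.150.146.255) does not contain 4.150.147.181
  5.150.147.128/25 (5.150.147.128 - 5.150.147.255) does not contain 4.150.147.181
  4.150.192.0/19 (4.150.192.0 - 4.150.223.255) does not contain 4.150.147.181
  4.148.128.0/17 (4.148.128.0 - 4.148.255.255) does not contain 4.150.147.181
  4.151.0.0/16 (4.151.0.0 - 4.151.255.255) does not contain 4.150.147.181
Longest matching prefix is /15 -> next hop Router J.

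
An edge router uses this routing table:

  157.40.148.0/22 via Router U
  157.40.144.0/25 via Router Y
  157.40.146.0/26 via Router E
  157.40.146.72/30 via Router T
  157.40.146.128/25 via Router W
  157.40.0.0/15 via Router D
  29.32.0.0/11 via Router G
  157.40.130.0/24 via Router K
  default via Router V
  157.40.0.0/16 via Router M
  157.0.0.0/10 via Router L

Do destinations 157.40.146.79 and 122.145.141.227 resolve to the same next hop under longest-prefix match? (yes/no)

no

157.40.146.79: longest match 157.40.0.0/16 -> Router M
122.145.141.227: longest match 0.0.0.0/0 -> Router V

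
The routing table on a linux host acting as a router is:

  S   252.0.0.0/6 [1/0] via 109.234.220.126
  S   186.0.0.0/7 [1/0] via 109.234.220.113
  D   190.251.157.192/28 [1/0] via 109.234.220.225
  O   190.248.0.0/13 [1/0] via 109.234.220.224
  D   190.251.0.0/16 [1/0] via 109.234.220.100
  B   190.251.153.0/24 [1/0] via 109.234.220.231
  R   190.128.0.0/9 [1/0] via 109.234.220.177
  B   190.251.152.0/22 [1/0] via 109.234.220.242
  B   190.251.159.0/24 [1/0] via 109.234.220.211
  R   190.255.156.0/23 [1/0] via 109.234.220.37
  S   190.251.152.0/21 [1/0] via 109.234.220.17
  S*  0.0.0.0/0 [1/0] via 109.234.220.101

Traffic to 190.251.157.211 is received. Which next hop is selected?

109.234.220.17

Routes whose prefix contains 190.251.157.211:
  0.0.0.0/0 (default, matches everything) -> 109.234.220.101
  190.128.0.0/9 (190.128.0.0 - 190.255.255.255) -> 109.234.220.177
  190.248.0.0/13 (190.248.0.0 - 190.255.255.255) -> 109.234.220.224
  190.251.0.0/16 (190.251.0.0 - 190.251.255.255) -> 109.234.220.100
  190.251.152.0/21 (190.251.152.0 - 190.251.159.255) -> 109.234.220.17
More-specific entries that do NOT match:
  190.251.157.192/28 (190.251.157.192 - 190.251.157.207) does not contain 190.251.157.211
  190.251.153.0/24 (190.251.153.0 - 190.251.153.255) does not contain 190.251.157.211
  190.251.159.0/24 (190.251.159.0 - 190.251.159.255) does not contain 190.251.157.211
  190.255.156.0/23 (190.255.156.0 - 190.255.157.255) does not contain 190.251.157.211
  190.251.152.0/22 (190.251.152.0 - 190.251.155.255) does not contain 190.251.157.211
Longest matching prefix is /21 -> next hop 109.234.220.17.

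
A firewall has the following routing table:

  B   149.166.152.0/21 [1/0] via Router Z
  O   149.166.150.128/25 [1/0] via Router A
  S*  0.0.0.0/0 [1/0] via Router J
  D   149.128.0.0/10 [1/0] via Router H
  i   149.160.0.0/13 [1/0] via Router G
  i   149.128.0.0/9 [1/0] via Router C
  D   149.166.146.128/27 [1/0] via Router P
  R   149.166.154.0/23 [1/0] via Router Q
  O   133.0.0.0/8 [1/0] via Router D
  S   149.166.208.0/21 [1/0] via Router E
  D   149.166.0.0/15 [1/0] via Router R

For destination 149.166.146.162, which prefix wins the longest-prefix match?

149.166.0.0/15

Entries matching 149.166.146.162:
  0.0.0.0/0 (default, matches everything)
  149.128.0.0/9 (149.128.0.0 - 149.255.255.255)
  149.128.0.0/10 (149.128.0.0 - 149.191.255.255)
  149.160.0.0/13 (149.160.0.0 - 149.167.255.255)
  149.166.0.0/15 (149.166.0.0 - 149.167.255.255)
Most specific is 149.166.0.0/15.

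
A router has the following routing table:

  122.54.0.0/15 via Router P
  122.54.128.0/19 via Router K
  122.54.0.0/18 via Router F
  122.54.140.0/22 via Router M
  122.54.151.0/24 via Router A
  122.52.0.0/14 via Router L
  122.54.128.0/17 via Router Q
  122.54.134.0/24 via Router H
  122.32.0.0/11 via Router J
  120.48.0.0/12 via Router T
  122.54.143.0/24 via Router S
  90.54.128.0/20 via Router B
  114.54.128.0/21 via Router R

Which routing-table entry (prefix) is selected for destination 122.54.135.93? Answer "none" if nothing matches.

122.54.128.0/19

Entries matching 122.54.135.93:
  122.32.0.0/11 (122.32.0.0 - 122.63.255.255)
  122.52.0.0/14 (122.52.0.0 - 122.55.255.255)
  122.54.0.0/15 (122.54.0.0 - 122.55.255.255)
  122.54.128.0/17 (122.54.128.0 - 122.54.255.255)
  122.54.128.0/19 (122.54.128.0 - 122.54.159.255)
Most specific is 122.54.128.0/19.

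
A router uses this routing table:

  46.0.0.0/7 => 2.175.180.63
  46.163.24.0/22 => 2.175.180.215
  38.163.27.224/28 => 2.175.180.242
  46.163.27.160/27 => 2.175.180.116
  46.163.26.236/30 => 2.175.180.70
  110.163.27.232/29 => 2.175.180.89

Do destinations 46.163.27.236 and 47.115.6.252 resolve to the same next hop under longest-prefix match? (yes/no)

46.163.27.236: longest match 46.163.24.0/22 -> 2.175.180.215
47.115.6.252: longest match 46.0.0.0/7 -> 2.175.180.63

no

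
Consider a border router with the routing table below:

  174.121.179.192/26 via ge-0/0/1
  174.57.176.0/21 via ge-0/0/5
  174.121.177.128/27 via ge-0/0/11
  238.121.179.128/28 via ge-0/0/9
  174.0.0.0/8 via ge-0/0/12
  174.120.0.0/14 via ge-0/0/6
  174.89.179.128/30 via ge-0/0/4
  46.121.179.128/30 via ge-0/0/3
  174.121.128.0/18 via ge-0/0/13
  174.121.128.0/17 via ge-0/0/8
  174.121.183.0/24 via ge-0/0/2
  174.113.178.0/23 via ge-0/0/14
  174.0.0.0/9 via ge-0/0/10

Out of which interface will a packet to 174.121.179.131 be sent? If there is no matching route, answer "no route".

ge-0/0/13

Routes whose prefix contains 174.121.179.131:
  174.0.0.0/8 (174.0.0.0 - 174.255.255.255) -> ge-0/0/12
  174.0.0.0/9 (174.0.0.0 - 174.127.255.255) -> ge-0/0/10
  174.120.0.0/14 (174.120.0.0 - 174.123.255.255) -> ge-0/0/6
  174.121.128.0/17 (174.121.128.0 - 174.121.255.255) -> ge-0/0/8
  174.121.128.0/18 (174.121.128.0 - 174.121.191.255) -> ge-0/0/13
More-specific entries that do NOT match:
  174.89.179.128/30 (174.89.179.128 - 174.89.179.131) does not contain 174.121.179.131
  46.121.179.128/30 (46.121.179.128 - 46.121.179.131) does not contain 174.121.179.131
  238.121.179.128/28 (238.121.179.128 - 238.121.179.143) does not contain 174.121.179.131
  174.121.177.128/27 (174.121.177.128 - 174.121.177.159) does not contain 174.121.179.131
  174.121.179.192/26 (174.121.179.192 - 174.121.179.255) does not contain 174.121.179.131
  174.121.183.0/24 (174.121.183.0 - 174.121.183.255) does not contain 174.121.179.131
  174.113.178.0/23 (174.113.178.0 - 174.113.179.255) does not contain 174.121.179.131
  174.57.176.0/21 (174.57.176.0 - 174.57.183.255) does not contain 174.121.179.131
Longest matching prefix is /18 -> interface ge-0/0/13.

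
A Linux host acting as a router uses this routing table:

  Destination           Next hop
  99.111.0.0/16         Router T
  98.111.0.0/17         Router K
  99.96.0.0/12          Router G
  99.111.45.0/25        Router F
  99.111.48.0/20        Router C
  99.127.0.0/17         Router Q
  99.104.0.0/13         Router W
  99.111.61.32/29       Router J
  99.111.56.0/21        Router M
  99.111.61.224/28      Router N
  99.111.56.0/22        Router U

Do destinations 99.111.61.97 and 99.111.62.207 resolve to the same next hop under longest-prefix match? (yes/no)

yes

99.111.61.97: longest match 99.111.56.0/21 -> Router M
99.111.62.207: longest match 99.111.56.0/21 -> Router M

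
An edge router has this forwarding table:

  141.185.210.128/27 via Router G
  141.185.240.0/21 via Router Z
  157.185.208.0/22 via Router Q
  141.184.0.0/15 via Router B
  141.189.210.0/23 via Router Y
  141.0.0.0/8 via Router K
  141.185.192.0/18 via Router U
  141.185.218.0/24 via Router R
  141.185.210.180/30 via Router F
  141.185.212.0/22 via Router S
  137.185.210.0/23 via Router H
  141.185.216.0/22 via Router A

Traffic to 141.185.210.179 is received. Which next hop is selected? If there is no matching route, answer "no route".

Routes whose prefix contains 141.185.210.179:
  141.0.0.0/8 (141.0.0.0 - 141.255.255.255) -> Router K
  141.184.0.0/15 (141.184.0.0 - 141.185.255.255) -> Router B
  141.185.192.0/18 (141.185.192.0 - 141.185.255.255) -> Router U
More-specific entries that do NOT match:
  141.185.210.180/30 (141.185.210.180 - 141.185.210.183) does not contain 141.185.210.179
  141.185.210.128/27 (141.185.210.128 - 141.185.210.159) does not contain 141.185.210.179
  141.185.218.0/24 (141.185.218.0 - 141.185.218.255) does not contain 141.185.210.179
  141.189.210.0/23 (141.189.210.0 - 141.189.211.255) does not contain 141.185.210.179
  137.185.210.0/23 (137.185.210.0 - 137.185.211.255) does not contain 141.185.210.179
  157.185.208.0/22 (157.185.208.0 - 157.185.211.255) does not contain 141.185.210.179
  141.185.212.0/22 (141.185.212.0 - 141.185.215.255) does not contain 141.185.210.179
  141.185.216.0/22 (141.185.216.0 - 141.185.219.255) does not contain 141.185.210.179
  141.185.240.0/21 (141.185.240.0 - 141.185.247.255) does not contain 141.185.210.179
Longest matching prefix is /18 -> next hop Router U.

Router U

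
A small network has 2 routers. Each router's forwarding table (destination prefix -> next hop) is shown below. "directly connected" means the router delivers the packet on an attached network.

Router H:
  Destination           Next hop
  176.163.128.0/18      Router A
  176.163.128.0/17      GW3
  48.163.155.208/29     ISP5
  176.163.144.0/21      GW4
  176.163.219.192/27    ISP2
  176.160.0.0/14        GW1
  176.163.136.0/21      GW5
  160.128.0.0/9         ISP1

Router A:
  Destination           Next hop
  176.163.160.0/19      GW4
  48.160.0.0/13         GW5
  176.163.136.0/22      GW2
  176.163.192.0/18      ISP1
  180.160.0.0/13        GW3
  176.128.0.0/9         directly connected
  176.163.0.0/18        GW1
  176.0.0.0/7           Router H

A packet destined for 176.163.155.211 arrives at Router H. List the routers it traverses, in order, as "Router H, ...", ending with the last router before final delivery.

Router H, Router A

At Router H: longest match for 176.163.155.211 is 176.163.128.0/18 -> Router A
At Router A: longest match for 176.163.155.211 is 176.128.0.0/9 -> directly connected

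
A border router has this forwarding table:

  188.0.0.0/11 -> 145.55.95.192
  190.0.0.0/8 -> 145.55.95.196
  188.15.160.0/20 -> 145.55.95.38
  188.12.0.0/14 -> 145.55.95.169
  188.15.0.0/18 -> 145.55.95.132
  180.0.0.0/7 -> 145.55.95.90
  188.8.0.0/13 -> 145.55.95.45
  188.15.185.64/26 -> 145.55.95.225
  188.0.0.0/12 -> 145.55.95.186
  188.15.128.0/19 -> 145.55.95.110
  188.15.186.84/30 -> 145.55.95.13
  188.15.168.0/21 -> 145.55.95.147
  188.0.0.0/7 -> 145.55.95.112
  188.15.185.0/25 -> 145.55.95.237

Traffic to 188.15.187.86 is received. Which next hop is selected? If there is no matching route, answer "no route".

Routes whose prefix contains 188.15.187.86:
  188.0.0.0/7 (188.0.0.0 - 189.255.255.255) -> 145.55.95.112
  188.0.0.0/11 (188.0.0.0 - 188.31.255.255) -> 145.55.95.192
  188.0.0.0/12 (188.0.0.0 - 188.15.255.255) -> 145.55.95.186
  188.8.0.0/13 (188.8.0.0 - 188.15.255.255) -> 145.55.95.45
  188.12.0.0/14 (188.12.0.0 - 188.15.255.255) -> 145.55.95.169
More-specific entries that do NOT match:
  188.15.186.84/30 (188.15.186.84 - 188.15.186.87) does not contain 188.15.187.86
  188.15.185.64/26 (188.15.185.64 - 188.15.185.127) does not contain 188.15.187.86
  188.15.185.0/25 (188.15.185.0 - 188.15.185.127) does not contain 188.15.187.86
  188.15.168.0/21 (188.15.168.0 - 188.15.175.255) does not contain 188.15.187.86
  188.15.160.0/20 (188.15.160.0 - 188.15.175.255) does not contain 188.15.187.86
  188.15.128.0/19 (188.15.128.0 - 188.15.159.255) does not contain 188.15.187.86
  188.15.0.0/18 (188.15.0.0 - 188.15.63.255) does not contain 188.15.187.86
Longest matching prefix is /14 -> next hop 145.55.95.169.

145.55.95.169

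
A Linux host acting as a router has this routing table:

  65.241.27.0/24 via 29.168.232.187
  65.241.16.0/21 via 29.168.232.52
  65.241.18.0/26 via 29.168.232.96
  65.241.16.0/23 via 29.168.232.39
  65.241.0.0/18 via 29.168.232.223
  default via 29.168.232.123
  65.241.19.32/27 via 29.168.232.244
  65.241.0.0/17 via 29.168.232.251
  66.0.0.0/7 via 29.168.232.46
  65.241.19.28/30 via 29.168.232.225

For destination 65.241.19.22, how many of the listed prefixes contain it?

4

Prefixes containing 65.241.19.22:
  0.0.0.0/0 (default, matches everything)
  65.241.0.0/17 (65.241.0.0 - 65.241.127.255)
  65.241.0.0/18 (65.241.0.0 - 65.241.63.255)
  65.241.16.0/21 (65.241.16.0 - 65.241.23.255)
Total matching entries: 4.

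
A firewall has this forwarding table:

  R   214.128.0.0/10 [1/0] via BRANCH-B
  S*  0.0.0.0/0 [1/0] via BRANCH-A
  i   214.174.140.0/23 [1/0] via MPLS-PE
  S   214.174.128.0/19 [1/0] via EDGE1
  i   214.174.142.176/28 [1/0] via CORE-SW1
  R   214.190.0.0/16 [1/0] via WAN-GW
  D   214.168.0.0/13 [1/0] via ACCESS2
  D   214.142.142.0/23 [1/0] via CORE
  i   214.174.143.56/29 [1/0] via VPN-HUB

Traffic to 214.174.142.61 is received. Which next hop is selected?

EDGE1

Routes whose prefix contains 214.174.142.61:
  0.0.0.0/0 (default, matches everything) -> BRANCH-A
  214.128.0.0/10 (214.128.0.0 - 214.191.255.255) -> BRANCH-B
  214.168.0.0/13 (214.168.0.0 - 214.175.255.255) -> ACCESS2
  214.174.128.0/19 (214.174.128.0 - 214.174.159.255) -> EDGE1
More-specific entries that do NOT match:
  214.174.143.56/29 (214.174.143.56 - 214.174.143.63) does not contain 214.174.142.61
  214.174.142.176/28 (214.174.142.176 - 214.174.142.191) does not contain 214.174.142.61
  214.174.140.0/23 (214.174.140.0 - 214.174.141.255) does not contain 214.174.142.61
  214.142.142.0/23 (214.142.142.0 - 214.142.143.255) does not contain 214.174.142.61
Longest matching prefix is /19 -> next hop EDGE1.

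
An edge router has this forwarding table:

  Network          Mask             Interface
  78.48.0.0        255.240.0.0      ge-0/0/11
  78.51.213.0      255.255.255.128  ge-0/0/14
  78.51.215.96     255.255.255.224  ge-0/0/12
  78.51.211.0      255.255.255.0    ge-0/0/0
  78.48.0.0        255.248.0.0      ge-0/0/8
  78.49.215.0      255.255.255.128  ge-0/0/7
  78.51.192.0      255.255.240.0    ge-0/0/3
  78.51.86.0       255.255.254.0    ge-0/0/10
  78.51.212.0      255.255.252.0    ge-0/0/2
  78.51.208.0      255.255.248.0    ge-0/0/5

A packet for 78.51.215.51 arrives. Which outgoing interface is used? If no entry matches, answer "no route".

Routes whose prefix contains 78.51.215.51:
  78.48.0.0/12 (78.48.0.0 - 78.63.255.255) -> ge-0/0/11
  78.48.0.0/13 (78.48.0.0 - 78.55.255.255) -> ge-0/0/8
  78.51.208.0/21 (78.51.208.0 - 78.51.215.255) -> ge-0/0/5
  78.51.212.0/22 (78.51.212.0 - 78.51.215.255) -> ge-0/0/2
More-specific entries that do NOT match:
  78.51.215.96/27 (78.51.215.96 - 78.51.215.127) does not contain 78.51.215.51
  78.51.213.0/25 (78.51.213.0 - 78.51.213.127) does not contain 78.51.215.51
  78.49.215.0/25 (78.49.215.0 - 78.49.215.127) does not contain 78.51.215.51
  78.51.211.0/24 (78.51.211.0 - 78.51.211.255) does not contain 78.51.215.51
  78.51.86.0/23 (78.51.86.0 - 78.51.87.255) does not contain 78.51.215.51
Longest matching prefix is /22 -> interface ge-0/0/2.

ge-0/0/2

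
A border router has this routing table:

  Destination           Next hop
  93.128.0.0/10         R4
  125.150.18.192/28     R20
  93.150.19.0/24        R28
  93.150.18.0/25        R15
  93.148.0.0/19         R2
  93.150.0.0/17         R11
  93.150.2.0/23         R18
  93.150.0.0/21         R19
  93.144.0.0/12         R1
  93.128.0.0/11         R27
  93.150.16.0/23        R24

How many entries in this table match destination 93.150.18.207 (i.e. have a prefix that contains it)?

Prefixes containing 93.150.18.207:
  93.128.0.0/10 (93.128.0.0 - 93.191.255.255)
  93.128.0.0/11 (93.128.0.0 - 93.159.255.255)
  93.144.0.0/12 (93.144.0.0 - 93.159.255.255)
  93.150.0.0/17 (93.150.0.0 - 93.150.127.255)
Total matching entries: 4.

4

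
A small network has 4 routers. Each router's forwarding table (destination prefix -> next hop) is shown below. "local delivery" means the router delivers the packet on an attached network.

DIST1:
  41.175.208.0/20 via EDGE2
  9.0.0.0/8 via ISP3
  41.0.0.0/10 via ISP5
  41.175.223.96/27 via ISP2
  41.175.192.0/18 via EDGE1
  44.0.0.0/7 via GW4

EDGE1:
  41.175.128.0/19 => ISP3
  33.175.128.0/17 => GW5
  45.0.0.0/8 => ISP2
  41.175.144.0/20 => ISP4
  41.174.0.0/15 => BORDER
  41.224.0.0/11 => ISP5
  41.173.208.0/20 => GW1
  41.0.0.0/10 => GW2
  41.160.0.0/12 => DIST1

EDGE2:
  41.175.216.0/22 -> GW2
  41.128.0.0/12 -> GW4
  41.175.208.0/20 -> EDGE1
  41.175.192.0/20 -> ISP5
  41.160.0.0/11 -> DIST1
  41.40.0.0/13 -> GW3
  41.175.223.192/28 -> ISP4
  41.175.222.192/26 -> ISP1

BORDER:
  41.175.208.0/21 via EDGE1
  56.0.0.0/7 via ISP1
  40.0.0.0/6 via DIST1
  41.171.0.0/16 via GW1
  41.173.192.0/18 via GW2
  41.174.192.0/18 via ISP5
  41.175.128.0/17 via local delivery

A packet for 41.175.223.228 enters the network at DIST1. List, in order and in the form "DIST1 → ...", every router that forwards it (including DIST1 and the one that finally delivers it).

At DIST1: longest match for 41.175.223.228 is 41.175.208.0/20 -> EDGE2
At EDGE2: longest match for 41.175.223.228 is 41.175.208.0/20 -> EDGE1
At EDGE1: longest match for 41.175.223.228 is 41.174.0.0/15 -> BORDER
At BORDER: longest match for 41.175.223.228 is 41.175.128.0/17 -> local delivery

DIST1 → EDGE2 → EDGE1 → BORDER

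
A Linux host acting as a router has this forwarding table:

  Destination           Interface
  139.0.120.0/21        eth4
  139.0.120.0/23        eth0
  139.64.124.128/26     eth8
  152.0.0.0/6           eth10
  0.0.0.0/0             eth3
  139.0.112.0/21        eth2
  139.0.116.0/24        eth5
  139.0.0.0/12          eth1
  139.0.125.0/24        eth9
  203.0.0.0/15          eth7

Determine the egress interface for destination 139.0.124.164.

Routes whose prefix contains 139.0.124.164:
  0.0.0.0/0 (default, matches everything) -> eth3
  139.0.0.0/12 (139.0.0.0 - 139.15.255.255) -> eth1
  139.0.120.0/21 (139.0.120.0 - 139.0.127.255) -> eth4
More-specific entries that do NOT match:
  139.64.124.128/26 (139.64.124.128 - 139.64.124.191) does not contain 139.0.124.164
  139.0.116.0/24 (139.0.116.0 - 139.0.116.255) does not contain 139.0.124.164
  139.0.125.0/24 (139.0.125.0 - 139.0.125.255) does not contain 139.0.124.164
  139.0.120.0/23 (139.0.120.0 - 139.0.121.255) does not contain 139.0.124.164
Longest matching prefix is /21 -> interface eth4.

eth4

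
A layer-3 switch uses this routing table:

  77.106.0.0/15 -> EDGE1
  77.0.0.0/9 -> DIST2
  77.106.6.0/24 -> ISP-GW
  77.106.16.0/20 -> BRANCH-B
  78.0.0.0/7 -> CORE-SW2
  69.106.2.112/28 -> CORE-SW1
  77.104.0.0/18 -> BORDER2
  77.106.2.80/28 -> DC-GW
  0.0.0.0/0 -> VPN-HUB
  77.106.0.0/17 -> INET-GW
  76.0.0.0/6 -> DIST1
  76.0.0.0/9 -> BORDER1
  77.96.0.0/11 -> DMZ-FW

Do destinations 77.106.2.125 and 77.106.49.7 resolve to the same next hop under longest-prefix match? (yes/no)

yes

77.106.2.125: longest match 77.106.0.0/17 -> INET-GW
77.106.49.7: longest match 77.106.0.0/17 -> INET-GW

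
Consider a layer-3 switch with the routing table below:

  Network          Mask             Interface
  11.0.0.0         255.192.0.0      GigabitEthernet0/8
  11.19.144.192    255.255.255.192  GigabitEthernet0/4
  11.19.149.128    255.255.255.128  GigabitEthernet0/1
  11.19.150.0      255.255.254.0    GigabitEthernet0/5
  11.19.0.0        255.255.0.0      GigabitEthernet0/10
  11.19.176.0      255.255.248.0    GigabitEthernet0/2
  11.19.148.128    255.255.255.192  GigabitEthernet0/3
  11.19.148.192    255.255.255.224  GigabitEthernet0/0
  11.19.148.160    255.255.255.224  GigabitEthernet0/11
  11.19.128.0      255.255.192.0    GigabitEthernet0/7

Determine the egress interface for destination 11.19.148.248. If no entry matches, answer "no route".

GigabitEthernet0/7

Routes whose prefix contains 11.19.148.248:
  11.0.0.0/10 (11.0.0.0 - 11.63.255.255) -> GigabitEthernet0/8
  11.19.0.0/16 (11.19.0.0 - 11.19.255.255) -> GigabitEthernet0/10
  11.19.128.0/18 (11.19.128.0 - 11.19.191.255) -> GigabitEthernet0/7
More-specific entries that do NOT match:
  11.19.148.192/27 (11.19.148.192 - 11.19.148.223) does not contain 11.19.148.248
  11.19.148.160/27 (11.19.148.160 - 11.19.148.191) does not contain 11.19.148.248
  11.19.144.192/26 (11.19.144.192 - 11.19.144.255) does not contain 11.19.148.248
  11.19.148.128/26 (11.19.148.128 - 11.19.148.191) does not contain 11.19.148.248
  11.19.149.128/25 (11.19.149.128 - 11.19.149.255) does not contain 11.19.148.248
  11.19.150.0/23 (11.19.150.0 - 11.19.151.255) does not contain 11.19.148.248
  11.19.176.0/21 (11.19.176.0 - 11.19.183.255) does not contain 11.19.148.248
Longest matching prefix is /18 -> interface GigabitEthernet0/7.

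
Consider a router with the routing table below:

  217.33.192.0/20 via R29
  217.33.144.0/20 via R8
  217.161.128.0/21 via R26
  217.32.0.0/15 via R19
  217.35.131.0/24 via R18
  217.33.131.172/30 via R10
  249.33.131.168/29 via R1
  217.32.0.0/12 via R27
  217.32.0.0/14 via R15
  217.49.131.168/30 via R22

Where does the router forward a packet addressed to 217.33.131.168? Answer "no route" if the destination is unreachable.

R19

Routes whose prefix contains 217.33.131.168:
  217.32.0.0/12 (217.32.0.0 - 217.47.255.255) -> R27
  217.32.0.0/14 (217.32.0.0 - 217.35.255.255) -> R15
  217.32.0.0/15 (217.32.0.0 - 217.33.255.255) -> R19
More-specific entries that do NOT match:
  217.33.131.172/30 (217.33.131.172 - 217.33.131.175) does not contain 217.33.131.168
  217.49.131.168/30 (217.49.131.168 - 217.49.131.171) does not contain 217.33.131.168
  249.33.131.168/29 (249.33.131.168 - 249.33.131.175) does not contain 217.33.131.168
  217.35.131.0/24 (217.35.131.0 - 217.35.131.255) does not contain 217.33.131.168
  217.161.128.0/21 (217.161.128.0 - 217.161.135.255) does not contain 217.33.131.168
  217.33.192.0/20 (217.33.192.0 - 217.33.207.255) does not contain 217.33.131.168
  217.33.144.0/20 (217.33.144.0 - 217.33.159.255) does not contain 217.33.131.168
Longest matching prefix is /15 -> next hop R19.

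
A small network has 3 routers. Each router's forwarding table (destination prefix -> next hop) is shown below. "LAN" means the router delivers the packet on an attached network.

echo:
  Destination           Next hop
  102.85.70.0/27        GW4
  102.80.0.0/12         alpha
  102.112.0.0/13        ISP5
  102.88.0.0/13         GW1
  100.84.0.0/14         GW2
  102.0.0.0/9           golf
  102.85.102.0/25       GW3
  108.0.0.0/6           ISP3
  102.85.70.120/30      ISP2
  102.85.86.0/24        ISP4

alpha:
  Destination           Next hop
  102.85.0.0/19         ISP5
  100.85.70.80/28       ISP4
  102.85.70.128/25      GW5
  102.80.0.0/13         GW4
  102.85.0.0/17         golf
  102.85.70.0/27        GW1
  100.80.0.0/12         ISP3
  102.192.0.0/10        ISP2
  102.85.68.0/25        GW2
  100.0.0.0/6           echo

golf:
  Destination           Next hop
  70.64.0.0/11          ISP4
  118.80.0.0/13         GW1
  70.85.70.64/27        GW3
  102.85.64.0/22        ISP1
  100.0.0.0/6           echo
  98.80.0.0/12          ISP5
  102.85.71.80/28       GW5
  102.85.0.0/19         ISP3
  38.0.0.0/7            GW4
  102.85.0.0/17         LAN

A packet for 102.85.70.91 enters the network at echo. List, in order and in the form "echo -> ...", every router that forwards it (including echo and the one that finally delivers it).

echo -> alpha -> golf

At echo: longest match for 102.85.70.91 is 102.80.0.0/12 -> alpha
At alpha: longest match for 102.85.70.91 is 102.85.0.0/17 -> golf
At golf: longest match for 102.85.70.91 is 102.85.0.0/17 -> LAN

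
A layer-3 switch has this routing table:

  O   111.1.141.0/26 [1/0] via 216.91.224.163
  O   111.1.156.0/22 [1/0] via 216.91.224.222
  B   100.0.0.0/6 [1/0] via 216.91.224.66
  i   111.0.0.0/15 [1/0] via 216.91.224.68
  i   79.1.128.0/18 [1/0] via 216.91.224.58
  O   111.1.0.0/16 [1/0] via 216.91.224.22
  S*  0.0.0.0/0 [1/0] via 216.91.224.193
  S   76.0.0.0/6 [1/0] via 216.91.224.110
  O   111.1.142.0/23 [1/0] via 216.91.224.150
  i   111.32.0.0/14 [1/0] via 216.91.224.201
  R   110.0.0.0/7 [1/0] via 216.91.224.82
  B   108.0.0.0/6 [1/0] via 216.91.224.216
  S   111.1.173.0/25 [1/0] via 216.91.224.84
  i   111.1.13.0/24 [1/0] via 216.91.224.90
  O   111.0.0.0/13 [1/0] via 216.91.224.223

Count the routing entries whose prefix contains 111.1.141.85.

6

Prefixes containing 111.1.141.85:
  0.0.0.0/0 (default, matches everything)
  108.0.0.0/6 (108.0.0.0 - 111.255.255.255)
  110.0.0.0/7 (110.0.0.0 - 111.255.255.255)
  111.0.0.0/13 (111.0.0.0 - 111.7.255.255)
  111.0.0.0/15 (111.0.0.0 - 111.1.255.255)
  111.1.0.0/16 (111.1.0.0 - 111.1.255.255)
Total matching entries: 6.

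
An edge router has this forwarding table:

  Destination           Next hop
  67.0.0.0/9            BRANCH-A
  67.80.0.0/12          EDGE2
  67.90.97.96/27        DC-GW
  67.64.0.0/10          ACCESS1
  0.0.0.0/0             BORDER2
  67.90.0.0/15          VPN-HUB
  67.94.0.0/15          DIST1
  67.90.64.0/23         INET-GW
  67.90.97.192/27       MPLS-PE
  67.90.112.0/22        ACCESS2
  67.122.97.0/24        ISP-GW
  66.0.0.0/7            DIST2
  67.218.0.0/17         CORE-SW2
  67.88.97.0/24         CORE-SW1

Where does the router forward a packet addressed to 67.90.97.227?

VPN-HUB

Routes whose prefix contains 67.90.97.227:
  0.0.0.0/0 (default, matches everything) -> BORDER2
  66.0.0.0/7 (66.0.0.0 - 67.255.255.255) -> DIST2
  67.0.0.0/9 (67.0.0.0 - 67.127.255.255) -> BRANCH-A
  67.64.0.0/10 (67.64.0.0 - 67.127.255.255) -> ACCESS1
  67.80.0.0/12 (67.80.0.0 - 67.95.255.255) -> EDGE2
  67.90.0.0/15 (67.90.0.0 - 67.91.255.255) -> VPN-HUB
More-specific entries that do NOT match:
  67.90.97.96/27 (67.90.97.96 - 67.90.97.127) does not contain 67.90.97.227
  67.90.97.192/27 (67.90.97.192 - 67.90.97.223) does not contain 67.90.97.227
  67.122.97.0/24 (67.122.97.0 - 67.122.97.255) does not contain 67.90.97.227
  67.88.97.0/24 (67.88.97.0 - 67.88.97.255) does not contain 67.90.97.227
  67.90.64.0/23 (67.90.64.0 - 67.90.65.255) does not contain 67.90.97.227
  67.90.112.0/22 (67.90.112.0 - 67.90.115.255) does not contain 67.90.97.227
  67.218.0.0/17 (67.218.0.0 - 67.218.127.255) does not contain 67.90.97.227
Longest matching prefix is /15 -> next hop VPN-HUB.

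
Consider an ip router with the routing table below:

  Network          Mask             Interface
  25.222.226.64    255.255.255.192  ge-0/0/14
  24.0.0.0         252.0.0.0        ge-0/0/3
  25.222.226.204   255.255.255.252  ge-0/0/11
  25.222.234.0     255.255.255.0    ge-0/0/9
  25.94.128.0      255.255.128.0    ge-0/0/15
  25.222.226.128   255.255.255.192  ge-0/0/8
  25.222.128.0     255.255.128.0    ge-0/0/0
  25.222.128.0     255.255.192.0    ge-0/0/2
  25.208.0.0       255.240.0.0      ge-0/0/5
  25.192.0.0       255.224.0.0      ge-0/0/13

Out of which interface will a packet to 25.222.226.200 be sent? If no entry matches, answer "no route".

Routes whose prefix contains 25.222.226.200:
  24.0.0.0/6 (24.0.0.0 - 27.255.255.255) -> ge-0/0/3
  25.192.0.0/11 (25.192.0.0 - 25.223.255.255) -> ge-0/0/13
  25.208.0.0/12 (25.208.0.0 - 25.223.255.255) -> ge-0/0/5
  25.222.128.0/17 (25.222.128.0 - 25.222.255.255) -> ge-0/0/0
More-specific entries that do NOT match:
  25.222.226.204/30 (25.222.226.204 - 25.222.226.207) does not contain 25.222.226.200
  25.222.226.64/26 (25.222.226.64 - 25.222.226.127) does not contain 25.222.226.200
  25.222.226.128/26 (25.222.226.128 - 25.222.226.191) does not contain 25.222.226.200
  25.222.234.0/24 (25.222.234.0 - 25.222.234.255) does not contain 25.222.226.200
  25.222.128.0/18 (25.222.128.0 - 25.222.191.255) does not contain 25.222.226.200
Longest matching prefix is /17 -> interface ge-0/0/0.

ge-0/0/0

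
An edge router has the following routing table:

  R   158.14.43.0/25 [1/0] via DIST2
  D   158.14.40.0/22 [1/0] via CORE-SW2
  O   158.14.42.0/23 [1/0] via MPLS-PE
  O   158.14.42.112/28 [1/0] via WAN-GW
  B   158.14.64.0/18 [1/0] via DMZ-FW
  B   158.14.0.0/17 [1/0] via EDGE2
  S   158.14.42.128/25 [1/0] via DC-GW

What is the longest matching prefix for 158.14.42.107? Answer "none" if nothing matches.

158.14.42.0/23

Entries matching 158.14.42.107:
  158.14.0.0/17 (158.14.0.0 - 158.14.127.255)
  158.14.40.0/22 (158.14.40.0 - 158.14.43.255)
  158.14.42.0/23 (158.14.42.0 - 158.14.43.255)
Most specific is 158.14.42.0/23.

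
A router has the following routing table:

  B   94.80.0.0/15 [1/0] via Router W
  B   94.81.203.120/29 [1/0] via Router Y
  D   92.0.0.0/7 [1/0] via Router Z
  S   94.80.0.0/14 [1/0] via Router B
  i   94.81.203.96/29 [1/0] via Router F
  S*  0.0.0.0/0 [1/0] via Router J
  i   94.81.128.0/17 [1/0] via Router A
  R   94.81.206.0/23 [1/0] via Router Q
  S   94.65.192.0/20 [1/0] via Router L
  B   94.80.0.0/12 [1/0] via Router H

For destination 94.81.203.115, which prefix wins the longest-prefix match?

Entries matching 94.81.203.115:
  0.0.0.0/0 (default, matches everything)
  94.80.0.0/12 (94.80.0.0 - 94.95.255.255)
  94.80.0.0/14 (94.80.0.0 - 94.83.255.255)
  94.80.0.0/15 (94.80.0.0 - 94.81.255.255)
  94.81.128.0/17 (94.81.128.0 - 94.81.255.255)
Most specific is 94.81.128.0/17.

94.81.128.0/17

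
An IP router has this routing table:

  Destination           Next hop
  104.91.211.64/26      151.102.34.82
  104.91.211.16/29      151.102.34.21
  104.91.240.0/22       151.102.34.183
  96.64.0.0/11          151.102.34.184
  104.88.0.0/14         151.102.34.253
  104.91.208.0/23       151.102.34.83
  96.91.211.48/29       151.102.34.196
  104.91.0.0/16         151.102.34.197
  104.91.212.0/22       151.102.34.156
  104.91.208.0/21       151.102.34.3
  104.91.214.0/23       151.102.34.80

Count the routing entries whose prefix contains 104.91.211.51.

Prefixes containing 104.91.211.51:
  104.88.0.0/14 (104.88.0.0 - 104.91.255.255)
  104.91.0.0/16 (104.91.0.0 - 104.91.255.255)
  104.91.208.0/21 (104.91.208.0 - 104.91.215.255)
Total matching entries: 3.

3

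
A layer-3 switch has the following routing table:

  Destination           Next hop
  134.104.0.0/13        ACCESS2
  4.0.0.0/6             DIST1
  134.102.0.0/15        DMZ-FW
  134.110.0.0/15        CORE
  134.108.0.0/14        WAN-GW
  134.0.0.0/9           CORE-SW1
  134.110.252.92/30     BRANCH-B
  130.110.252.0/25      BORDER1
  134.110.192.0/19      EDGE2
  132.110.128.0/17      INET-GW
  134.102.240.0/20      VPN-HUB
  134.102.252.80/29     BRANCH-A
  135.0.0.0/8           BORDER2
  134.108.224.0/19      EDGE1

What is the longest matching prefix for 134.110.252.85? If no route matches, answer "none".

Entries matching 134.110.252.85:
  134.0.0.0/9 (134.0.0.0 - 134.127.255.255)
  134.104.0.0/13 (134.104.0.0 - 134.111.255.255)
  134.108.0.0/14 (134.108.0.0 - 134.111.255.255)
  134.110.0.0/15 (134.110.0.0 - 134.111.255.255)
Most specific is 134.110.0.0/15.

134.110.0.0/15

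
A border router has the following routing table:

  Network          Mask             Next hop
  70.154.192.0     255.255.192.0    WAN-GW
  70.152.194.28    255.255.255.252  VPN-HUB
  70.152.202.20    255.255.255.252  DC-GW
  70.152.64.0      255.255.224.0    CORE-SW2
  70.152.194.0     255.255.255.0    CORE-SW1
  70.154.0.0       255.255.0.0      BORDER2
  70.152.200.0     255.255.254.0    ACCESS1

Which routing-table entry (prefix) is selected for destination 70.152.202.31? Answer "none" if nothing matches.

none

70.152.202.31 is outside every listed prefix and there is no default route.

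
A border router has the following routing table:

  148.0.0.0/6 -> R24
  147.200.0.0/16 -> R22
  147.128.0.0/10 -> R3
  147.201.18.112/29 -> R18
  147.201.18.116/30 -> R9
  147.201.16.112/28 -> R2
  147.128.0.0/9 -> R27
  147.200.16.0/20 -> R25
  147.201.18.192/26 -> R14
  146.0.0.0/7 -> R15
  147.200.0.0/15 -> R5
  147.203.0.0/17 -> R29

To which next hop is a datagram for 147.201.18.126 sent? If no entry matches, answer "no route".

R5

Routes whose prefix contains 147.201.18.126:
  146.0.0.0/7 (146.0.0.0 - 147.255.255.255) -> R15
  147.128.0.0/9 (147.128.0.0 - 147.255.255.255) -> R27
  147.200.0.0/15 (147.200.0.0 - 147.201.255.255) -> R5
More-specific entries that do NOT match:
  147.201.18.116/30 (147.201.18.116 - 147.201.18.119) does not contain 147.201.18.126
  147.201.18.112/29 (147.201.18.112 - 147.201.18.119) does not contain 147.201.18.126
  147.201.16.112/28 (147.201.16.112 - 147.201.16.127) does not contain 147.201.18.126
  147.201.18.192/26 (147.201.18.192 - 147.201.18.255) does not contain 147.201.18.126
  147.200.16.0/20 (147.200.16.0 - 147.200.31.255) does not contain 147.201.18.126
  147.203.0.0/17 (147.203.0.0 - 147.203.127.255) does not contain 147.201.18.126
  147.200.0.0/16 (147.200.0.0 - 147.200.255.255) does not contain 147.201.18.126
Longest matching prefix is /15 -> next hop R5.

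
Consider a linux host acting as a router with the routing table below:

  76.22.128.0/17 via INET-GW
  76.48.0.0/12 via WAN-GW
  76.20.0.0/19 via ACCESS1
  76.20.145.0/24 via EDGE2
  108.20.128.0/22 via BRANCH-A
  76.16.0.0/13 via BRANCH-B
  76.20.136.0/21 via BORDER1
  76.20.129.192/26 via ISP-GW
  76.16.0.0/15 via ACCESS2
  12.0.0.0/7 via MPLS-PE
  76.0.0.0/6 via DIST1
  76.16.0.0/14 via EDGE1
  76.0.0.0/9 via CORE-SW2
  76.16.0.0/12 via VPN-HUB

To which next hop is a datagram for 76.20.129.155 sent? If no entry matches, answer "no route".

BRANCH-B

Routes whose prefix contains 76.20.129.155:
  76.0.0.0/6 (76.0.0.0 - 79.255.255.255) -> DIST1
  76.0.0.0/9 (76.0.0.0 - 76.127.255.255) -> CORE-SW2
  76.16.0.0/12 (76.16.0.0 - 76.31.255.255) -> VPN-HUB
  76.16.0.0/13 (76.16.0.0 - 76.23.255.255) -> BRANCH-B
More-specific entries that do NOT match:
  76.20.129.192/26 (76.20.129.192 - 76.20.129.255) does not contain 76.20.129.155
  76.20.145.0/24 (76.20.145.0 - 76.20.145.255) does not contain 76.20.129.155
  108.20.128.0/22 (108.20.128.0 - 108.20.131.255) does not contain 76.20.129.155
  76.20.136.0/21 (76.20.136.0 - 76.20.143.255) does not contain 76.20.129.155
  76.20.0.0/19 (76.20.0.0 - 76.20.31.255) does not contain 76.20.129.155
  76.22.128.0/17 (76.22.128.0 - 76.22.255.255) does not contain 76.20.129.155
  76.16.0.0/15 (76.16.0.0 - 76.17.255.255) does not contain 76.20.129.155
  76.16.0.0/14 (76.16.0.0 - 76.19.255.255) does not contain 76.20.129.155
Longest matching prefix is /13 -> next hop BRANCH-B.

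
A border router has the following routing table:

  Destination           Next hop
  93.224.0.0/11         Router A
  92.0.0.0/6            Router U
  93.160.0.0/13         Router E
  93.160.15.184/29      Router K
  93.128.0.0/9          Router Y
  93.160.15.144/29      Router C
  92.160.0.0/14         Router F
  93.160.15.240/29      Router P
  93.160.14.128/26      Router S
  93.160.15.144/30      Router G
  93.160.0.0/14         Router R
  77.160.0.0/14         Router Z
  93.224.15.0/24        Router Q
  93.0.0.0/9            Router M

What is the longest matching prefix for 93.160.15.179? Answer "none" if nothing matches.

Entries matching 93.160.15.179:
  92.0.0.0/6 (92.0.0.0 - 95.255.255.255)
  93.128.0.0/9 (93.128.0.0 - 93.255.255.255)
  93.160.0.0/13 (93.160.0.0 - 93.167.255.255)
  93.160.0.0/14 (93.160.0.0 - 93.163.255.255)
Most specific is 93.160.0.0/14.

93.160.0.0/14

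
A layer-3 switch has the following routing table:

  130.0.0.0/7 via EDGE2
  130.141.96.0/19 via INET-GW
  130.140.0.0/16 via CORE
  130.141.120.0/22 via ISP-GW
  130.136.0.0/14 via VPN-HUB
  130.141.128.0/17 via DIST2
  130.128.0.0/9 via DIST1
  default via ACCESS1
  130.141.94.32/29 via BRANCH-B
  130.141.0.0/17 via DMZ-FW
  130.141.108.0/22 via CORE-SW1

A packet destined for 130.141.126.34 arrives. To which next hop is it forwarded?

INET-GW

Routes whose prefix contains 130.141.126.34:
  0.0.0.0/0 (default, matches everything) -> ACCESS1
  130.0.0.0/7 (130.0.0.0 - 131.255.255.255) -> EDGE2
  130.128.0.0/9 (130.128.0.0 - 130.255.255.255) -> DIST1
  130.141.0.0/17 (130.141.0.0 - 130.141.127.255) -> DMZ-FW
  130.141.96.0/19 (130.141.96.0 - 130.141.127.255) -> INET-GW
More-specific entries that do NOT match:
  130.141.94.32/29 (130.141.94.32 - 130.141.94.39) does not contain 130.141.126.34
  130.141.120.0/22 (130.141.120.0 - 130.141.123.255) does not contain 130.141.126.34
  130.141.108.0/22 (130.141.108.0 - 130.141.111.255) does not contain 130.141.126.34
Longest matching prefix is /19 -> next hop INET-GW.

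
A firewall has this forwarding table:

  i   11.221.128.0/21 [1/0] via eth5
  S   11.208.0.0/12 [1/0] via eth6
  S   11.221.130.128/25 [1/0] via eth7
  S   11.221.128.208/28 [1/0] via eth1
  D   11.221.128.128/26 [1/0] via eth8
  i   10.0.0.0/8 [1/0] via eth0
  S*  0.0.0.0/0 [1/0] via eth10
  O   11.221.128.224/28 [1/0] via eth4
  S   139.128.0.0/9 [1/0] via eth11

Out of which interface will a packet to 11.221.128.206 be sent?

Routes whose prefix contains 11.221.128.206:
  0.0.0.0/0 (default, matches everything) -> eth10
  11.208.0.0/12 (11.208.0.0 - 11.223.255.255) -> eth6
  11.221.128.0/21 (11.221.128.0 - 11.221.135.255) -> eth5
More-specific entries that do NOT match:
  11.221.128.208/28 (11.221.128.208 - 11.221.128.223) does not contain 11.221.128.206
  11.221.128.224/28 (11.221.128.224 - 11.221.128.239) does not contain 11.221.128.206
  11.221.128.128/26 (11.221.128.128 - 11.221.128.191) does not contain 11.221.128.206
  11.221.130.128/25 (11.221.130.128 - 11.221.130.255) does not contain 11.221.128.206
Longest matching prefix is /21 -> interface eth5.

eth5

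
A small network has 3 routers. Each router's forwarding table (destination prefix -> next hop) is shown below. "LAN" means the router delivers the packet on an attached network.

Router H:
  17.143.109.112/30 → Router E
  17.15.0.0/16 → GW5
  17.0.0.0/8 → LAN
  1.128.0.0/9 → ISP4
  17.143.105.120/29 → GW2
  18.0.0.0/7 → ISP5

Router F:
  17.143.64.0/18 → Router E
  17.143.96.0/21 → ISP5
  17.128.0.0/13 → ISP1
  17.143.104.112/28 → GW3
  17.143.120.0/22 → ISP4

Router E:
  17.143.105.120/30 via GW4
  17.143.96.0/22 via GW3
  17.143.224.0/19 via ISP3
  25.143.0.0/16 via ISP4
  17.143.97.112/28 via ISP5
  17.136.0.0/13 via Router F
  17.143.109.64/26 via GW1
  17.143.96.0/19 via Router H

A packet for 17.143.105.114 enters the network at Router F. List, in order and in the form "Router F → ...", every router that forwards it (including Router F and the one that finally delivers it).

Router F → Router E → Router H

At Router F: longest match for 17.143.105.114 is 17.143.64.0/18 -> Router E
At Router E: longest match for 17.143.105.114 is 17.143.96.0/19 -> Router H
At Router H: longest match for 17.143.105.114 is 17.0.0.0/8 -> LAN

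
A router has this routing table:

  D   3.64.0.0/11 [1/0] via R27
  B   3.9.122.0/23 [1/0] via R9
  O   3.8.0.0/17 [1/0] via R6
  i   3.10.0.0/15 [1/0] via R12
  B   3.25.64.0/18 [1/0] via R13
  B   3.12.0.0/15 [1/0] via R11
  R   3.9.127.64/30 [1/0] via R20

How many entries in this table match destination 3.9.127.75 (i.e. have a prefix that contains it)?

No listed prefix contains 3.9.127.75.
Total matching entries: 0.

0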